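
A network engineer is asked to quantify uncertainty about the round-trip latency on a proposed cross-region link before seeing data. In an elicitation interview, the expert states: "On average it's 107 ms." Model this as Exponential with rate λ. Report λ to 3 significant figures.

λ ≈ 0.00935

Exponential mean = 1/λ, so λ = 1/107.0 = 0.00935.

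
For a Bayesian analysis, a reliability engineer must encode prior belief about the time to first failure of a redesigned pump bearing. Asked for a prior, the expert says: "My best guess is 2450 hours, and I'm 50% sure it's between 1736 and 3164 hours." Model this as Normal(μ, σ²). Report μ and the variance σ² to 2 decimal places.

A symmetric 50% interval runs μ ± z·σ with z = 0.6745.
Half-width = 714, so σ = 714/0.6745 = 1058.578 and σ² = 1120587.35.
μ is the stated best guess, 2450.00.

μ = 2450.00, σ² = 1120587.35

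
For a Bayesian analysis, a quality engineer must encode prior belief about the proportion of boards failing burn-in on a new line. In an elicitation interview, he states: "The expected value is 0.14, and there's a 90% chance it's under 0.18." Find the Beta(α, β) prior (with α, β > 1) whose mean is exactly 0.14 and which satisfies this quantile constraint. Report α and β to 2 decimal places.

With mean 0.14 fixed, write α = 0.14s, β = 0.86s where s = α+β.
Need P(θ < 0.18) = 0.9 under Beta(0.14s, 0.86s). Normal approximation: (q−m)/√(m(1−m)/s) ≈ z_{0.9} = 1.28, so s ≈ 0.14·0.86·(1.28)²/(0.18−0.14)² = 123.6.
At s = 123.6: P(θ<0.18) ≈ 0.895. Adjusting to match 0.9 gives s ≈ 129.73.
So α = 0.14·129.73 ≈ 18.16, β = 0.86·129.73 ≈ 111.57.

α ≈ 18.16, β ≈ 111.57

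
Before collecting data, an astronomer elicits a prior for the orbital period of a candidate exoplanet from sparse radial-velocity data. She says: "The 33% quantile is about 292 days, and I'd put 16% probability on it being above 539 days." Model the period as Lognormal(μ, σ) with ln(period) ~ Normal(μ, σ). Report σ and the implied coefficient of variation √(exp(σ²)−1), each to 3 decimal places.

σ ≈ 0.427, CV ≈ 0.448

If T ~ Lognormal(μ,σ) then ln T ~ Normal(μ,σ), so the p-quantile of ln T is μ + z_p·σ.
ln(292) = 5.677 and ln(539) = 6.29; z_{0.33} = -0.4399, z_{0.84} = 0.9945.
σ = (6.29 − 5.677)/(0.9945 − (-0.4399)) = 0.427.
μ = 5.677 − (-0.4399)·0.427 = 5.865.
CV = √(exp(σ²)−1) = √(exp(0.1826)−1) = 0.448.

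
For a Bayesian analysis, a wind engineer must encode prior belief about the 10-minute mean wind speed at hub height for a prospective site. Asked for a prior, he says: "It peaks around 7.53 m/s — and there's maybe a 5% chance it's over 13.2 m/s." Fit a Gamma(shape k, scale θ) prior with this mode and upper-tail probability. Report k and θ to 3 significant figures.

k ≈ 9.85, θ ≈ 0.851

Gamma(k,θ) with k>1 has mode (k−1)θ, so θ = 7.53/(k−1).
Need P(X < 13.2) = 0.95 with θ tied to k this way. Start at k = 2, θ = 7.53: P(X<13.2) ≈ 0.523.
Too low — raise k to concentrate. Iterating converges to k ≈ 9.85.
Then θ = 7.53/(9.85−1) ≈ 0.851.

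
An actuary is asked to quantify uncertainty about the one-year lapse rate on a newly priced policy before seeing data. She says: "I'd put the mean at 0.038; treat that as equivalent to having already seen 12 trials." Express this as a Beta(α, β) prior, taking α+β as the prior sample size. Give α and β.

α = 0.456, β = 11.544

Under the effective-sample-size interpretation, Beta(α, β) has prior mean α/(α+β) and prior sample size α+β.
So α+β = 12 and α/(α+β) = 0.038, giving α = 0.038·12 = 0.456 and β = 12 − 0.456 = 11.544.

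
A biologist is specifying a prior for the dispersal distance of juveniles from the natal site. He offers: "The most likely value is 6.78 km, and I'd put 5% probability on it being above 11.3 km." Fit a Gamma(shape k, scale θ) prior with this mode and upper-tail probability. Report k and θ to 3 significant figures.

Gamma(k,θ) with k>1 has mode (k−1)θ, so θ = 6.78/(k−1).
Need P(X < 11.3) = 0.95 with θ tied to k this way. Start at k = 2, θ = 6.78: P(X<11.3) ≈ 0.496.
Too low — raise k to concentrate. Iterating converges to k ≈ 11.7.
Then θ = 6.78/(11.7−1) ≈ 0.633.

k ≈ 11.7, θ ≈ 0.633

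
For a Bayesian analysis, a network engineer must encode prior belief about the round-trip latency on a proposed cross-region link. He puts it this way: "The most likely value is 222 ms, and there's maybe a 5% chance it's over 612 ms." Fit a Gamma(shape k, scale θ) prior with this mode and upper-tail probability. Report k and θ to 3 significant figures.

k ≈ 3.61, θ ≈ 85.1

Gamma(k,θ) with k>1 has mode (k−1)θ, so θ = 222/(k−1).
Need P(X < 612) = 0.95 with θ tied to k this way. Start at k = 2, θ = 222: P(X<612) ≈ 0.761.
Too low — raise k to concentrate. Iterating converges to k ≈ 3.61.
Then θ = 222/(3.61−1) ≈ 85.1.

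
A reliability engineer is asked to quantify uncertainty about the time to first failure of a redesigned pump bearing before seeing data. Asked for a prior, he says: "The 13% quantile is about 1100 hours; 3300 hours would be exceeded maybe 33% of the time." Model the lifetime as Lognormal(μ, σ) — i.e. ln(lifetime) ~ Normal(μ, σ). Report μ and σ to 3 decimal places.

μ ≈ 7.793, σ ≈ 0.701

If T ~ Lognormal(μ,σ) then ln T ~ Normal(μ,σ), so the p-quantile of ln T is μ + z_p·σ.
ln(1100) = 7.003 and ln(3300) = 8.102; z_{0.13} = -1.126, z_{0.67} = 0.4399.
σ = (8.102 − 7.003)/(0.4399 − (-1.126)) = 0.701.
μ = 7.003 − (-1.126)·0.701 = 7.793.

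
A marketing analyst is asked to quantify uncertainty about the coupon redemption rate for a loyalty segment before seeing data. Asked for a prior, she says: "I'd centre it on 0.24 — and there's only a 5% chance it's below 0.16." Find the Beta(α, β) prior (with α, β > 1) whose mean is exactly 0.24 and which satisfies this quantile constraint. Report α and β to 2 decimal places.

With mean 0.24 fixed, write α = 0.24s, β = 0.76s where s = α+β.
Need P(θ < 0.16) = 0.05 under Beta(0.24s, 0.76s). Normal approximation: (q−m)/√(m(1−m)/s) ≈ z_{0.05} = -1.64, so s ≈ 0.24·0.76·(-1.64)²/(0.16−0.24)² = 77.1.
At s = 77.1: P(θ<0.16) ≈ 0.039. Adjusting to match 0.05 gives s ≈ 68.11.
So α = 0.24·68.11 ≈ 16.35, β = 0.76·68.11 ≈ 51.76.

α ≈ 16.35, β ≈ 51.76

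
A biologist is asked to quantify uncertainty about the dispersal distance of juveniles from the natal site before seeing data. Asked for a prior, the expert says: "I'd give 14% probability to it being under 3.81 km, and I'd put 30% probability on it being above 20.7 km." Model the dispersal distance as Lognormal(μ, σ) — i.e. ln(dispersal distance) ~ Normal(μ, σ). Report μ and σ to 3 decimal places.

μ ≈ 2.477, σ ≈ 1.055

If T ~ Lognormal(μ,σ) then ln T ~ Normal(μ,σ), so the p-quantile of ln T is μ + z_p·σ.
ln(3.81) = 1.338 and ln(20.7) = 3.03; z_{0.14} = -1.08, z_{0.7} = 0.5244.
σ = (3.03 − 1.338)/(0.5244 − (-1.08)) = 1.055.
μ = 1.338 − (-1.08)·1.055 = 2.477.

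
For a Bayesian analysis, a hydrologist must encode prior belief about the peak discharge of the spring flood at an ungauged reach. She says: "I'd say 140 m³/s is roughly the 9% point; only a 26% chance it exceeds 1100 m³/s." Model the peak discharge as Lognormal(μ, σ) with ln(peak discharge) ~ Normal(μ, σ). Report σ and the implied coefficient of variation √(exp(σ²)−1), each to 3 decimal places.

If T ~ Lognormal(μ,σ) then ln T ~ Normal(μ,σ), so the p-quantile of ln T is μ + z_p·σ.
ln(140) = 4.942 and ln(1100) = 7.003; z_{0.09} = -1.341, z_{0.74} = 0.6433.
σ = (7.003 − 4.942)/(0.6433 − (-1.341)) = 1.039.
μ = 4.942 − (-1.341)·1.039 = 6.335.
CV = √(exp(σ²)−1) = √(exp(1.0795)−1) = 1.394.

σ ≈ 1.039, CV ≈ 1.394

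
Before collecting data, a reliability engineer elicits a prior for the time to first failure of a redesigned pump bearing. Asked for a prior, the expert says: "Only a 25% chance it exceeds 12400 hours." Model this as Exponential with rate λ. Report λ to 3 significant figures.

λ ≈ 0.000112

P(T > 12400.0) = e^(−λ·12400.0) = 0.25, so λ = −ln(0.25)/12400.0 = 0.000112.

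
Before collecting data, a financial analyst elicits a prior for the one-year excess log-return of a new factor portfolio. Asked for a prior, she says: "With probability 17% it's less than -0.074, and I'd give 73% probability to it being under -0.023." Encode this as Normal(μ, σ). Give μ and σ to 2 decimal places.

The p-quantile of Normal(μ,σ) is μ + z_p·σ, with z_{0.17} = -0.9542 and z_{0.73} = 0.6128.
Eliminate σ: μ = (z₂·x₁ − z₁·x₂)/(z₂ − z₁) = (0.6128·-0.074 − (-0.9542)·-0.023)/1.567 = -0.04.
Then σ = (x₂ − x₁)/(z₂ − z₁) = (-0.023 − -0.074)/1.567 = 0.03.

μ = -0.04, σ = 0.03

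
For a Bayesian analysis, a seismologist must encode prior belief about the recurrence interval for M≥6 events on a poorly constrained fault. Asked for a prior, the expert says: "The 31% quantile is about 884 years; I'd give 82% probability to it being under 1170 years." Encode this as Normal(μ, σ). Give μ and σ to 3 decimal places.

μ = 984.490, σ = 202.662

The p-quantile of Normal(μ,σ) is μ + z_p·σ, with z_{0.31} = -0.4959 and z_{0.82} = 0.9154.
Eliminate σ: μ = (z₂·x₁ − z₁·x₂)/(z₂ − z₁) = (0.9154·884 − (-0.4959)·1170)/1.411 = 984.490.
Then σ = (x₂ − x₁)/(z₂ − z₁) = (1170 − 884)/1.411 = 202.662.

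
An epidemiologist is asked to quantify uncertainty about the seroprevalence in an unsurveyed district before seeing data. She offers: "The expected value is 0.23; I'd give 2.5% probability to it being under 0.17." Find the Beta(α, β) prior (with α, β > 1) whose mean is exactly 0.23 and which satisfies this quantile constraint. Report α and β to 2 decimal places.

With mean 0.23 fixed, write α = 0.23s, β = 0.77s where s = α+β.
Need P(θ < 0.17) = 0.025 under Beta(0.23s, 0.77s). Normal approximation: (q−m)/√(m(1−m)/s) ≈ z_{0.025} = -1.96, so s ≈ 0.23·0.77·(-1.96)²/(0.17−0.23)² = 189.0.
At s = 189.0: P(θ<0.17) ≈ 0.019. Adjusting to match 0.025 gives s ≈ 169.61.
So α = 0.23·169.61 ≈ 39.01, β = 0.77·169.61 ≈ 130.60.

α ≈ 39.01, β ≈ 130.60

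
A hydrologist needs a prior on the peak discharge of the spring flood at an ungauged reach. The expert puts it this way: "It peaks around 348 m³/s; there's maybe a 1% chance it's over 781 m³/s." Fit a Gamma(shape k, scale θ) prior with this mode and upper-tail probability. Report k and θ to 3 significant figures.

k ≈ 8.35, θ ≈ 47.4

Gamma(k,θ) with k>1 has mode (k−1)θ, so θ = 348/(k−1).
Need P(X < 781) = 0.99 with θ tied to k this way. Start at k = 2, θ = 348: P(X<781) ≈ 0.656.
Too low — raise k to concentrate. Iterating converges to k ≈ 8.35.
Then θ = 348/(8.35−1) ≈ 47.4.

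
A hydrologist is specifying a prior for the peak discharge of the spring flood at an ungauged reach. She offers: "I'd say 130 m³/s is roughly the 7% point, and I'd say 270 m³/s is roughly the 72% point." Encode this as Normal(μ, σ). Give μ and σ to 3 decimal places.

The p-quantile of Normal(μ,σ) is μ + z_p·σ, with z_{0.07} = -1.476 and z_{0.72} = 0.5828.
Eliminate σ: μ = (z₂·x₁ − z₁·x₂)/(z₂ − z₁) = (0.5828·130 − (-1.476)·270)/2.059 = 230.363.
Then σ = (x₂ − x₁)/(z₂ − z₁) = (270 − 130)/2.059 = 68.006.

μ = 230.363, σ = 68.006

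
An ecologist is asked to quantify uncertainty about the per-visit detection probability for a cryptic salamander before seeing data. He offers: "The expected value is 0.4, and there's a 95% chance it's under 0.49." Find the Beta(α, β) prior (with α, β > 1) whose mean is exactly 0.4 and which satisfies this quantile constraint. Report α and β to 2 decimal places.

α ≈ 32.72, β ≈ 49.09

With mean 0.4 fixed, write α = 0.4s, β = 0.6s where s = α+β.
Need P(θ < 0.49) = 0.95 under Beta(0.4s, 0.6s). Normal approximation: (q−m)/√(m(1−m)/s) ≈ z_{0.95} = 1.64, so s ≈ 0.4·0.6·(1.64)²/(0.49−0.4)² = 80.2.
At s = 80.2: P(θ<0.49) ≈ 0.948. Adjusting to match 0.95 gives s ≈ 81.81.
So α = 0.4·81.81 ≈ 32.72, β = 0.6·81.81 ≈ 49.09.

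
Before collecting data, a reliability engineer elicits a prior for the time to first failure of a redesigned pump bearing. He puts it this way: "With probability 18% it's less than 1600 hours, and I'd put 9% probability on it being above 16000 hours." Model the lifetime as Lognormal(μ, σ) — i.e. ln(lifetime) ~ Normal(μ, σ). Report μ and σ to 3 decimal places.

μ ≈ 8.312, σ ≈ 1.021

If T ~ Lognormal(μ,σ) then ln T ~ Normal(μ,σ), so the p-quantile of ln T is μ + z_p·σ.
ln(1600) = 7.378 and ln(16000) = 9.68; z_{0.18} = -0.9154, z_{0.91} = 1.341.
σ = (9.68 − 7.378)/(1.341 − (-0.9154)) = 1.021.
μ = 7.378 − (-0.9154)·1.021 = 8.312.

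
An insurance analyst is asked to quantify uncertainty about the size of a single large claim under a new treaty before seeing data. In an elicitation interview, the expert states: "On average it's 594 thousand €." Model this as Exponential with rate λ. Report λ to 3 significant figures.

Exponential mean = 1/λ, so λ = 1/594.0 = 0.00168.

λ ≈ 0.00168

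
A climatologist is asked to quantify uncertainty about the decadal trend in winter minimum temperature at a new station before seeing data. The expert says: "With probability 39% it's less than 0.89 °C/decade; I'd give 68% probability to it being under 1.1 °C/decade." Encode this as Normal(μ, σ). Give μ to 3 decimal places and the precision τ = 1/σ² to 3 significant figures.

The p-quantile of Normal(μ,σ) is μ + z_p·σ, with z_{0.39} = -0.2793 and z_{0.68} = 0.4677.
Eliminate σ: μ = (z₂·x₁ − z₁·x₂)/(z₂ − z₁) = (0.4677·0.89 − (-0.2793)·1.1)/0.747 = 0.969.
Then σ = (x₂ − x₁)/(z₂ − z₁) = (1.1 − 0.89)/0.747 = 0.281.
Precision τ = 1/σ² = 1/0.2811² = 12.7.

μ = 0.969, τ = 12.7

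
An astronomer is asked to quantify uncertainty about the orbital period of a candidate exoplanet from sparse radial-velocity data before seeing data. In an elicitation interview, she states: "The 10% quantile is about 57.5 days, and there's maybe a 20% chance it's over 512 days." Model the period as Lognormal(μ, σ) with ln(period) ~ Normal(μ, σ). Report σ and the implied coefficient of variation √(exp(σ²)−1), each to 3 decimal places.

σ ≈ 1.030, CV ≈ 1.374

If T ~ Lognormal(μ,σ) then ln T ~ Normal(μ,σ), so the p-quantile of ln T is μ + z_p·σ.
ln(57.5) = 4.052 and ln(512) = 6.238; z_{0.1} = -1.282, z_{0.8} = 0.8416.
σ = (6.238 − 4.052)/(0.8416 − (-1.282)) = 1.030.
μ = 4.052 − (-1.282)·1.030 = 5.372.
CV = √(exp(σ²)−1) = √(exp(1.0606)−1) = 1.374.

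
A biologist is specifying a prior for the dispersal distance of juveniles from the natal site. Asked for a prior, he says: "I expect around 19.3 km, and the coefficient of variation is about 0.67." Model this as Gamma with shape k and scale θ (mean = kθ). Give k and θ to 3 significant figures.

For Gamma(k, scale θ): mean = kθ, variance = kθ², so CV = 1/√k.
CV = 0.67, hence k = 1/CV² = 2.23.
Then θ = mean/k = 19.3/2.23 = 8.66.

k ≈ 2.23, θ ≈ 8.66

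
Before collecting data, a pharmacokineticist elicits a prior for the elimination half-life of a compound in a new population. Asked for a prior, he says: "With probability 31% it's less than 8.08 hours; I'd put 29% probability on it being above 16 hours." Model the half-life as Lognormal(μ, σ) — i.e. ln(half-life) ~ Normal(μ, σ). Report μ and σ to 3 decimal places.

μ ≈ 2.412, σ ≈ 0.651

If T ~ Lognormal(μ,σ) then ln T ~ Normal(μ,σ), so the p-quantile of ln T is μ + z_p·σ.
ln(8.08) = 2.089 and ln(16) = 2.773; z_{0.31} = -0.4959, z_{0.71} = 0.5534.
σ = (2.773 − 2.089)/(0.5534 − (-0.4959)) = 0.651.
μ = 2.089 − (-0.4959)·0.651 = 2.412.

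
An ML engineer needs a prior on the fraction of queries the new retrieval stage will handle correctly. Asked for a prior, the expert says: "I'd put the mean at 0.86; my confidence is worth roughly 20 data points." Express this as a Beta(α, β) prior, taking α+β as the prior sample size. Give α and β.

α = 17.2, β = 2.8

Under the effective-sample-size interpretation, Beta(α, β) has prior mean α/(α+β) and prior sample size α+β.
So α+β = 20 and α/(α+β) = 0.86, giving α = 0.86·20 = 17.2 and β = 20 − 17.2 = 2.8.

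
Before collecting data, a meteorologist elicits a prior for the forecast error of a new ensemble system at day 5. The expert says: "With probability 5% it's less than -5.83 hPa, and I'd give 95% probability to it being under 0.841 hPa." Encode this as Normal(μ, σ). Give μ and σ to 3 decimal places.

The p-quantile of Normal(μ,σ) is μ + z_p·σ, with z_{0.05} = -1.645 and z_{0.95} = 1.645.
Eliminate σ: μ = (z₂·x₁ − z₁·x₂)/(z₂ − z₁) = (1.645·-5.83 − (-1.645)·0.841)/3.29 = -2.494.
Then σ = (x₂ − x₁)/(z₂ − z₁) = (0.841 − -5.83)/3.29 = 2.028.

μ = -2.494, σ = 2.028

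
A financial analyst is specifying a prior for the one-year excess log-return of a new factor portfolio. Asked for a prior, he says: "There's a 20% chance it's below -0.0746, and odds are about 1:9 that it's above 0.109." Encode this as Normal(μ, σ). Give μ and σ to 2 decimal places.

The p-quantile of Normal(μ,σ) is μ + z_p·σ, with z_{0.2} = -0.8416 and z_{0.9} = 1.282.
Eliminate σ: μ = (z₂·x₁ − z₁·x₂)/(z₂ − z₁) = (1.282·-0.0746 − (-0.8416)·0.109)/2.123 = -0.00.
Then σ = (x₂ − x₁)/(z₂ − z₁) = (0.109 − -0.0746)/2.123 = 0.09.

μ = -0.00, σ = 0.09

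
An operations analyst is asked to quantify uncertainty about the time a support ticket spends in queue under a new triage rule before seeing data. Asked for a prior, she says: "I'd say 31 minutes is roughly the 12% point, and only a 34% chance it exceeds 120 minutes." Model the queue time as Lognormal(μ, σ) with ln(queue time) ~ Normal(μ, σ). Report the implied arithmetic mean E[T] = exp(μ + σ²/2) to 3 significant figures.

E[T] ≈ 121 minutes

If T ~ Lognormal(μ,σ) then ln T ~ Normal(μ,σ), so the p-quantile of ln T is μ + z_p·σ.
ln(31) = 3.434 and ln(120) = 4.787; z_{0.12} = -1.175, z_{0.66} = 0.4125.
σ = (4.787 − 3.434)/(0.4125 − (-1.175)) = 0.853.
μ = 3.434 − (-1.175)·0.853 = 4.436.
E[T] = exp(μ + σ²/2) = exp(4.436 + 0.3635) = 121 minutes.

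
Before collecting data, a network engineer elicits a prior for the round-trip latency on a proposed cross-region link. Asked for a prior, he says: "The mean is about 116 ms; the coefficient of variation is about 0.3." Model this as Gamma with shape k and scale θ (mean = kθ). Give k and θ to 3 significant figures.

For Gamma(k, scale θ): mean = kθ, variance = kθ², so CV = 1/√k.
CV = 0.3, hence k = 1/CV² = 11.1.
Then θ = mean/k = 116/11.1 = 10.4.

k ≈ 11.1, θ ≈ 10.4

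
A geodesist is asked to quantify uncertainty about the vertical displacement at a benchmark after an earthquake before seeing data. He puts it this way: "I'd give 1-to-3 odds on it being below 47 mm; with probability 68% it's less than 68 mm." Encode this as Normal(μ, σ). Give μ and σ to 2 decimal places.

The p-quantile of Normal(μ,σ) is μ + z_p·σ, with z_{0.25} = -0.6745 and z_{0.68} = 0.4677.
Eliminate σ: μ = (z₂·x₁ − z₁·x₂)/(z₂ − z₁) = (0.4677·47 − (-0.6745)·68)/1.142 = 59.40.
Then σ = (x₂ − x₁)/(z₂ − z₁) = (68 − 47)/1.142 = 18.39.

μ = 59.40, σ = 18.39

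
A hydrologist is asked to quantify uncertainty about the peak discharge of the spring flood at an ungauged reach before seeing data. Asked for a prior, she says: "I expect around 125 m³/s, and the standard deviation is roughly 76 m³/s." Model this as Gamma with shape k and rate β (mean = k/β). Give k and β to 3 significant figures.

k ≈ 2.71, β ≈ 0.0216

For Gamma(k, rate β): mean = k/β, variance = k/β², so CV = 1/√k.
CV = SD/mean = 76/125 = 0.608, hence k = 1/CV² = 2.71.
Then β = k/mean = 2.71/125 = 0.0216.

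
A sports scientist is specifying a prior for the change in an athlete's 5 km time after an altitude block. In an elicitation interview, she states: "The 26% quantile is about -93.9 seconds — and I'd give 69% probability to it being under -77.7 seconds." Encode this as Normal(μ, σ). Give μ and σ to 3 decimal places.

μ = -84.751, σ = 14.221

For Normal(μ,σ), the p-quantile is μ + z_p·σ. Here z_{0.26} = -0.6433, z_{0.69} = 0.4959.
So -93.9 = μ − 0.6433σ and -77.7 = μ + 0.4959σ.
Subtracting: σ = (-77.7 − -93.9)/(0.4959 − (-0.6433)) = 14.221.
Then μ = -93.9 − (-0.6433)·14.221 = -84.751.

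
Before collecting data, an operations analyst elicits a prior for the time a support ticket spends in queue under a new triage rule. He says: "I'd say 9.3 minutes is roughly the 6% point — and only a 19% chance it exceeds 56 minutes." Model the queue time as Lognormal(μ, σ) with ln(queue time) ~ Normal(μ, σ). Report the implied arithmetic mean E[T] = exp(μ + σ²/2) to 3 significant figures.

If T ~ Lognormal(μ,σ) then ln T ~ Normal(μ,σ), so the p-quantile of ln T is μ + z_p·σ.
ln(9.3) = 2.23 and ln(56) = 4.025; z_{0.06} = -1.555, z_{0.81} = 0.8779.
σ = (4.025 − 2.23)/(0.8779 − (-1.555)) = 0.738.
μ = 2.23 − (-1.555)·0.738 = 3.377.
E[T] = exp(μ + σ²/2) = exp(3.377 + 0.2723) = 38.5 minutes.

E[T] ≈ 38.5 minutes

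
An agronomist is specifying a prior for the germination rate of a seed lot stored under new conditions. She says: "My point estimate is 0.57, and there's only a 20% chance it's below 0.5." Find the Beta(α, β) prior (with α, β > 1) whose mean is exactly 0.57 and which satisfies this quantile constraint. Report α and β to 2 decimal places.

α ≈ 20.05, β ≈ 15.12

With mean 0.57 fixed, write α = 0.57s, β = 0.43s where s = α+β.
Need P(θ < 0.5) = 0.2 under Beta(0.57s, 0.43s). Normal approximation: (q−m)/√(m(1−m)/s) ≈ z_{0.2} = -0.842, so s ≈ 0.57·0.43·(-0.842)²/(0.5−0.57)² = 35.4.
At s = 35.4: P(θ<0.5) ≈ 0.199. Adjusting to match 0.2 gives s ≈ 35.17.
So α = 0.57·35.17 ≈ 20.05, β = 0.43·35.17 ≈ 15.12.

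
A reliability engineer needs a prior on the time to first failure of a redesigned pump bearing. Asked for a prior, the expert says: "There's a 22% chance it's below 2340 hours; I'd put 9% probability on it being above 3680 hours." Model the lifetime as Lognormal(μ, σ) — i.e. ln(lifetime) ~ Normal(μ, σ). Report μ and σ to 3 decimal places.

If T ~ Lognormal(μ,σ) then ln T ~ Normal(μ,σ), so the p-quantile of ln T is μ + z_p·σ.
ln(2340) = 7.758 and ln(3680) = 8.211; z_{0.22} = -0.7722, z_{0.91} = 1.341.
σ = (8.211 − 7.758)/(1.341 − (-0.7722)) = 0.214.
μ = 7.758 − (-0.7722)·0.214 = 7.923.

μ ≈ 7.923, σ ≈ 0.214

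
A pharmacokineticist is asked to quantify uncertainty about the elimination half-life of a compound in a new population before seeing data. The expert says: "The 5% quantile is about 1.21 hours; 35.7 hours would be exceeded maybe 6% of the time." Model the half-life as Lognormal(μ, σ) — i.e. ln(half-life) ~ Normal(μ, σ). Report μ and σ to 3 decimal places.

μ ≈ 1.931, σ ≈ 1.058

If T ~ Lognormal(μ,σ) then ln T ~ Normal(μ,σ), so the p-quantile of ln T is μ + z_p·σ.
ln(1.21) = 0.1906 and ln(35.7) = 3.575; z_{0.05} = -1.645, z_{0.94} = 1.555.
σ = (3.575 − 0.1906)/(1.555 − (-1.645)) = 1.058.
μ = 0.1906 − (-1.645)·1.058 = 1.931.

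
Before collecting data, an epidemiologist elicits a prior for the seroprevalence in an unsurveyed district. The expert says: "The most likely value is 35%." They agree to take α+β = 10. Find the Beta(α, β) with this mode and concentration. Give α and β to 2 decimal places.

α = 3.80, β = 6.20

For α,β > 1 the Beta mode is (α−1)/(α+β−2). With α+β = 10, the mode is (α−1)/8.
Set (α−1)/8 = 0.35 → α = 1 + 0.35·8 = 3.80.
β = 10 − α = 6.20.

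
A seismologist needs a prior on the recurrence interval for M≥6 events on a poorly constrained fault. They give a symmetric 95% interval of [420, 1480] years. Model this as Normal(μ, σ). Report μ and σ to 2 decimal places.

μ = 950.00, σ = 270.41

A symmetric 95% interval runs μ ± z·σ with z = 1.96.
Half-width = 530, so σ = 530/1.96 = 270.41.
μ is the interval midpoint, 950.00.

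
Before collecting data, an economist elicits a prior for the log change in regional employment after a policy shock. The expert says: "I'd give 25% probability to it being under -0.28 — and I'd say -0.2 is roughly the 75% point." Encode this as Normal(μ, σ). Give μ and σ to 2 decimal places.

The p-quantile of Normal(μ,σ) is μ + z_p·σ, with z_{0.25} = -0.6745 and z_{0.75} = 0.6745.
Eliminate σ: μ = (z₂·x₁ − z₁·x₂)/(z₂ − z₁) = (0.6745·-0.28 − (-0.6745)·-0.2)/1.349 = -0.24.
Then σ = (x₂ − x₁)/(z₂ − z₁) = (-0.2 − -0.28)/1.349 = 0.06.

μ = -0.24, σ = 0.06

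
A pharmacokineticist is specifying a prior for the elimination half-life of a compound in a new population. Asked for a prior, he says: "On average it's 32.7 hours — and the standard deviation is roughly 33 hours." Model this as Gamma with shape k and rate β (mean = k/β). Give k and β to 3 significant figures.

For Gamma(k, rate β): mean = k/β, variance = k/β², so CV = 1/√k.
CV = SD/mean = 33/32.7 = 1.009, hence k = 1/CV² = 0.982.
Then β = k/mean = 0.982/32.7 = 0.03.

k ≈ 0.982, β ≈ 0.03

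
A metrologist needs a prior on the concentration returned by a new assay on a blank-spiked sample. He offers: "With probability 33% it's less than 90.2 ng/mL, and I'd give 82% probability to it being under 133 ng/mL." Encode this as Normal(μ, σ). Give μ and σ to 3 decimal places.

For Normal(μ,σ), the p-quantile is μ + z_p·σ. Here z_{0.33} = -0.4399, z_{0.82} = 0.9154.
So 90.2 = μ − 0.4399σ and 133 = μ + 0.9154σ.
Subtracting: σ = (133 − 90.2)/(0.9154 − (-0.4399)) = 31.580.
Then μ = 90.2 − (-0.4399)·31.580 = 104.093.

μ = 104.093, σ = 31.580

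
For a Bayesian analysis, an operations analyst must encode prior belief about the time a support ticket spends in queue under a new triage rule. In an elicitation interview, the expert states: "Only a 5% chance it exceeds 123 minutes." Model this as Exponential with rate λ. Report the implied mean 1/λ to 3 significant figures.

mean ≈ 41.1 minutes

P(T > 123.0) = e^(−λ·123.0) = 0.05, so λ = −ln(0.05)/123.0 = 0.0244.
Mean = 1/λ = 41.1 minutes.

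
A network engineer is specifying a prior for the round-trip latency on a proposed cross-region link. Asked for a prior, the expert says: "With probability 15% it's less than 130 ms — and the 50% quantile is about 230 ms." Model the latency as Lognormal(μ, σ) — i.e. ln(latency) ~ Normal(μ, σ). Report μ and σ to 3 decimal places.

μ ≈ 5.438, σ ≈ 0.550

If T ~ Lognormal(μ,σ) then ln T ~ Normal(μ,σ), so the p-quantile of ln T is μ + z_p·σ.
ln(130) = 4.868 and ln(230) = 5.438; z_{0.15} = -1.036, z_{0.5} = 0.
σ = (5.438 − 4.868)/(0 − (-1.036)) = 0.550.
μ = 4.868 − (-1.036)·0.550 = 5.438.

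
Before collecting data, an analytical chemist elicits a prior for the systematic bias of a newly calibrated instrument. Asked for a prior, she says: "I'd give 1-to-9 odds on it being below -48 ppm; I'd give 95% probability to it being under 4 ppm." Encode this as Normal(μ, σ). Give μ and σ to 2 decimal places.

μ = -25.23, σ = 17.77

The p-quantile of Normal(μ,σ) is μ + z_p·σ, with z_{0.1} = -1.282 and z_{0.95} = 1.645.
Eliminate σ: μ = (z₂·x₁ − z₁·x₂)/(z₂ − z₁) = (1.645·-48 − (-1.282)·4)/2.926 = -25.23.
Then σ = (x₂ − x₁)/(z₂ − z₁) = (4 − -48)/2.926 = 17.77.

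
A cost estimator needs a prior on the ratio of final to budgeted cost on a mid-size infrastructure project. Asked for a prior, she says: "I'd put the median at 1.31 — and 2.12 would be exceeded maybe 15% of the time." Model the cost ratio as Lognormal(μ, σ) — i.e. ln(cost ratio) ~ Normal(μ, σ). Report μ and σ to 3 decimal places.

If T ~ Lognormal(μ,σ) then ln T ~ Normal(μ,σ), so the p-quantile of ln T is μ + z_p·σ.
ln(1.31) = 0.27 and ln(2.12) = 0.7514; z_{0.5} = 0, z_{0.85} = 1.036.
σ = (0.7514 − 0.27)/(1.036 − (0)) = 0.464.
μ = 0.27 − (0)·0.464 = 0.270.

μ ≈ 0.270, σ ≈ 0.464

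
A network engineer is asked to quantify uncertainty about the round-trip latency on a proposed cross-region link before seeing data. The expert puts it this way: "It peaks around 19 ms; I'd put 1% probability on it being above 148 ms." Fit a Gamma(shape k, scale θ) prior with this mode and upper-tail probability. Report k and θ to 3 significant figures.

Gamma(k,θ) with k>1 has mode (k−1)θ, so θ = 19/(k−1).
Need P(X < 148) = 0.99 with θ tied to k this way. Start at k = 2, θ = 19: P(X<148) ≈ 0.996.
Too high — lower k to spread out. Iterating converges to k ≈ 1.8.
Then θ = 19/(1.8−1) ≈ 23.6.

k ≈ 1.8, θ ≈ 23.6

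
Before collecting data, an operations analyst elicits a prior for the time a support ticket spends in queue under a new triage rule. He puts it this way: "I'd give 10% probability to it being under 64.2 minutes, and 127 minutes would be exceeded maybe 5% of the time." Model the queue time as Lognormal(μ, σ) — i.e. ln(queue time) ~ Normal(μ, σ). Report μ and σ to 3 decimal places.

If T ~ Lognormal(μ,σ) then ln T ~ Normal(μ,σ), so the p-quantile of ln T is μ + z_p·σ.
ln(64.2) = 4.162 and ln(127) = 4.844; z_{0.1} = -1.282, z_{0.95} = 1.645.
σ = (4.844 − 4.162)/(1.645 − (-1.282)) = 0.233.
μ = 4.162 − (-1.282)·0.233 = 4.461.

μ ≈ 4.461, σ ≈ 0.233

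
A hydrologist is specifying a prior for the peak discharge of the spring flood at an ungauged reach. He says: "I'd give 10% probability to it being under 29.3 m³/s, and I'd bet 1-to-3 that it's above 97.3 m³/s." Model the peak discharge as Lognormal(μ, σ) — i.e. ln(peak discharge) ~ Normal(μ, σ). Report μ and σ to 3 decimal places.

If T ~ Lognormal(μ,σ) then ln T ~ Normal(μ,σ), so the p-quantile of ln T is μ + z_p·σ.
ln(29.3) = 3.378 and ln(97.3) = 4.578; z_{0.1} = -1.282, z_{0.75} = 0.6745.
σ = (4.578 − 3.378)/(0.6745 − (-1.282)) = 0.614.
μ = 3.378 − (-1.282)·0.614 = 4.164.

μ ≈ 4.164, σ ≈ 0.614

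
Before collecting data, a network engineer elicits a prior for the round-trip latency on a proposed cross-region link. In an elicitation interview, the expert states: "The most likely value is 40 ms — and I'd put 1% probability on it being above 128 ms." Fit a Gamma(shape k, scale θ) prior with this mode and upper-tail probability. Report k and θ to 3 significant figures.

k ≈ 4.28, θ ≈ 12.2

Gamma(k,θ) with k>1 has mode (k−1)θ, so θ = 40/(k−1).
Need P(X < 128) = 0.99 with θ tied to k this way. Start at k = 2, θ = 40: P(X<128) ≈ 0.829.
Too low — raise k to concentrate. Iterating converges to k ≈ 4.28.
Then θ = 40/(4.28−1) ≈ 12.2.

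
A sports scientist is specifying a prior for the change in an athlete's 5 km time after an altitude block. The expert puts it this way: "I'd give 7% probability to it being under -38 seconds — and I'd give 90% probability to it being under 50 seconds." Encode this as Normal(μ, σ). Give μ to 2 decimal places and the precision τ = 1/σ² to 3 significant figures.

For Normal(μ,σ), the p-quantile is μ + z_p·σ. Here z_{0.07} = -1.476, z_{0.9} = 1.282.
So -38 = μ − 1.476σ and 50 = μ + 1.282σ.
Subtracting: σ = (50 − -38)/(1.282 − (-1.476)) = 31.91.
Then μ = -38 − (-1.476)·31.91 = 9.10.
Precision τ = 1/σ² = 1/31.91² = 0.000982.

μ = 9.10, τ = 0.000982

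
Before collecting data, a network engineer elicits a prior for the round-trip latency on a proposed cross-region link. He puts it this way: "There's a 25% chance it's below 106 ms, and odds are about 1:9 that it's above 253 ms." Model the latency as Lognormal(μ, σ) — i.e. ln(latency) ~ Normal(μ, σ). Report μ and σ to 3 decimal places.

If T ~ Lognormal(μ,σ) then ln T ~ Normal(μ,σ), so the p-quantile of ln T is μ + z_p·σ.
ln(106) = 4.663 and ln(253) = 5.533; z_{0.25} = -0.6745, z_{0.9} = 1.282.
σ = (5.533 − 4.663)/(1.282 − (-0.6745)) = 0.445.
μ = 4.663 − (-0.6745)·0.445 = 4.963.

μ ≈ 4.963, σ ≈ 0.445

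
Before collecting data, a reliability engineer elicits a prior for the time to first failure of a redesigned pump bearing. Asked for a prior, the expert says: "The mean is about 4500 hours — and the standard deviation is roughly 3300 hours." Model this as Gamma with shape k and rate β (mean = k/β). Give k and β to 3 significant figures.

For Gamma(k, rate β): mean = k/β, variance = k/β², so CV = 1/√k.
CV = SD/mean = 3300/4500 = 0.7333, hence k = 1/CV² = 1.86.
Then β = k/mean = 1.86/4500 = 0.000413.

k ≈ 1.86, β ≈ 0.000413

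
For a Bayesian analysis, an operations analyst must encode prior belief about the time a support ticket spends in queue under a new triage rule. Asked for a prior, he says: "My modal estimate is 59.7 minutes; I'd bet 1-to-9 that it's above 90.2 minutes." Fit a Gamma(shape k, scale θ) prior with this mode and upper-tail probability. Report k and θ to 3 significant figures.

Gamma(k,θ) with k>1 has mode (k−1)θ, so θ = 59.7/(k−1).
Need P(X < 90.2) = 0.9 with θ tied to k this way. Start at k = 2, θ = 59.7: P(X<90.2) ≈ 0.446.
Too low — raise k to concentrate. Iterating converges to k ≈ 11.9.
Then θ = 59.7/(11.9−1) ≈ 5.46.

k ≈ 11.9, θ ≈ 5.46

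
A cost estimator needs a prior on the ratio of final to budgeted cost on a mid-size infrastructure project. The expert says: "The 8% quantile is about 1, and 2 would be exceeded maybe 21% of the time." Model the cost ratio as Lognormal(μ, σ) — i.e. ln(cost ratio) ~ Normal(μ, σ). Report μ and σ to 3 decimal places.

If T ~ Lognormal(μ,σ) then ln T ~ Normal(μ,σ), so the p-quantile of ln T is μ + z_p·σ.
ln(1) = 0 and ln(2) = 0.6931; z_{0.08} = -1.405, z_{0.79} = 0.8064.
σ = (0.6931 − 0)/(0.8064 − (-1.405)) = 0.313.
μ = 0 − (-1.405)·0.313 = 0.440.

μ ≈ 0.440, σ ≈ 0.313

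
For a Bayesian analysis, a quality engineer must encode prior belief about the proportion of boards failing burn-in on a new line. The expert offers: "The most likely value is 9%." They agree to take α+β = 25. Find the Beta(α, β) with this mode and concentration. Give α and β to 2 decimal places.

α = 3.07, β = 21.93

For α,β > 1 the Beta mode is (α−1)/(α+β−2). With α+β = 25, the mode is (α−1)/23.
Set (α−1)/23 = 0.09 → α = 1 + 0.09·23 = 3.07.
β = 25 − α = 21.93.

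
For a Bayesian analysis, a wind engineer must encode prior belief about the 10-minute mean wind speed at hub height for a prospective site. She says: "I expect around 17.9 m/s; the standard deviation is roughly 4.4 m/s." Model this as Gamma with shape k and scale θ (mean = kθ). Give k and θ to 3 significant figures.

For Gamma(k, scale θ): mean = kθ, variance = kθ², so CV = 1/√k.
CV = SD/mean = 4.4/17.9 = 0.2458, hence k = 1/CV² = 16.6.
Then θ = mean/k = 17.9/16.6 = 1.08.

k ≈ 16.6, θ ≈ 1.08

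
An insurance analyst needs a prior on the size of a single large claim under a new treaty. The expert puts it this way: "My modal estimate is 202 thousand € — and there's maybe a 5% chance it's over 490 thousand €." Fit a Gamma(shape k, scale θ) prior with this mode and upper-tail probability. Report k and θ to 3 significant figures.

k ≈ 4.47, θ ≈ 58.2

Gamma(k,θ) with k>1 has mode (k−1)θ, so θ = 202/(k−1).
Need P(X < 490) = 0.95 with θ tied to k this way. Start at k = 2, θ = 202: P(X<490) ≈ 0.697.
Too low — raise k to concentrate. Iterating converges to k ≈ 4.47.
Then θ = 202/(4.47−1) ≈ 58.2.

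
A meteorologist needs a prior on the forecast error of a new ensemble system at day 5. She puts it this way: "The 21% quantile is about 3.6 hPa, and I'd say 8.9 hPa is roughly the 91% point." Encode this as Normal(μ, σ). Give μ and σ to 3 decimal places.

μ = 5.591, σ = 2.468

For Normal(μ,σ), the p-quantile is μ + z_p·σ. Here z_{0.21} = -0.8064, z_{0.91} = 1.341.
So 3.6 = μ − 0.8064σ and 8.9 = μ + 1.341σ.
Subtracting: σ = (8.9 − 3.6)/(1.341 − (-0.8064)) = 2.468.
Then μ = 3.6 − (-0.8064)·2.468 = 5.591.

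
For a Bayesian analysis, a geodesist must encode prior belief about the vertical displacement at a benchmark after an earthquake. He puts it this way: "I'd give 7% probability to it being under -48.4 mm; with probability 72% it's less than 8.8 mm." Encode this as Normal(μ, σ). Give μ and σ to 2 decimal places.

μ = -7.39, σ = 27.79

The p-quantile of Normal(μ,σ) is μ + z_p·σ, with z_{0.07} = -1.476 and z_{0.72} = 0.5828.
Eliminate σ: μ = (z₂·x₁ − z₁·x₂)/(z₂ − z₁) = (0.5828·-48.4 − (-1.476)·8.8)/2.059 = -7.39.
Then σ = (x₂ − x₁)/(z₂ − z₁) = (8.8 − -48.4)/2.059 = 27.79.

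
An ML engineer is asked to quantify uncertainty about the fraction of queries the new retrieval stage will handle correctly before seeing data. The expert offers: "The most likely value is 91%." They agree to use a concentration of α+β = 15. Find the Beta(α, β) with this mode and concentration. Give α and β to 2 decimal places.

α = 12.83, β = 2.17

For α,β > 1 the Beta mode is (α−1)/(α+β−2). With α+β = 15, the mode is (α−1)/13.
Set (α−1)/13 = 0.91 → α = 1 + 0.91·13 = 12.83.
β = 15 − α = 2.17.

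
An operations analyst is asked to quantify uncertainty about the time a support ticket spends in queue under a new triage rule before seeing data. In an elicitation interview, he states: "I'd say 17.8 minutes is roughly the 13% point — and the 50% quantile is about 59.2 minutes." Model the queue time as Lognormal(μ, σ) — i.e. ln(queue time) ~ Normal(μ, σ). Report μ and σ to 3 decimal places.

If T ~ Lognormal(μ,σ) then ln T ~ Normal(μ,σ), so the p-quantile of ln T is μ + z_p·σ.
ln(17.8) = 2.879 and ln(59.2) = 4.081; z_{0.13} = -1.126, z_{0.5} = 0.
σ = (4.081 − 2.879)/(0 − (-1.126)) = 1.067.
μ = 2.879 − (-1.126)·1.067 = 4.081.

μ ≈ 4.081, σ ≈ 1.067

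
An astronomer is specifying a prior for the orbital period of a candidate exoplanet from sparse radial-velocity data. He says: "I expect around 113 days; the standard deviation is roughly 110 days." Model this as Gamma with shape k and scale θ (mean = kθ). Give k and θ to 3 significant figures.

For Gamma(k, scale θ): mean = kθ, variance = kθ², so CV = 1/√k.
CV = SD/mean = 110/113 = 0.9735, hence k = 1/CV² = 1.06.
Then θ = mean/k = 113/1.06 = 107.

k ≈ 1.06, θ ≈ 107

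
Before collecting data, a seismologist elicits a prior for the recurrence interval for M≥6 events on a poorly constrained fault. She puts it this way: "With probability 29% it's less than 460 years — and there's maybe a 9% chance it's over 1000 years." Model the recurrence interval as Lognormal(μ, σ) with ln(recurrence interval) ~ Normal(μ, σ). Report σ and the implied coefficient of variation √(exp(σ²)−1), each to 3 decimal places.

σ ≈ 0.410, CV ≈ 0.428

If T ~ Lognormal(μ,σ) then ln T ~ Normal(μ,σ), so the p-quantile of ln T is μ + z_p·σ.
ln(460) = 6.131 and ln(1000) = 6.908; z_{0.29} = -0.5534, z_{0.91} = 1.341.
σ = (6.908 − 6.131)/(1.341 − (-0.5534)) = 0.410.
μ = 6.131 − (-0.5534)·0.410 = 6.358.
CV = √(exp(σ²)−1) = √(exp(0.1681)−1) = 0.428.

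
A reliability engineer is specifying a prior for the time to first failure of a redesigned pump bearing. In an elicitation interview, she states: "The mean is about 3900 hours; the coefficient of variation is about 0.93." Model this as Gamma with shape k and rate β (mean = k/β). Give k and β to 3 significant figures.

k ≈ 1.16, β ≈ 0.000296

For Gamma(k, rate β): mean = k/β, variance = k/β², so CV = 1/√k.
CV = 0.93, hence k = 1/CV² = 1.16.
Then β = k/mean = 1.16/3900 = 0.000296.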